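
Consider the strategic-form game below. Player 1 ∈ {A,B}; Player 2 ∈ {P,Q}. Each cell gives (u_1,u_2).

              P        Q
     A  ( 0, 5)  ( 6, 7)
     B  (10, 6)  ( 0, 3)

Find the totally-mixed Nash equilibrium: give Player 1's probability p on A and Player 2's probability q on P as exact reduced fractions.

(p,q) = (3/5, 3/8)

P1 indiff ⇒ q·0+(1-q)·6 = q·10+(1-q)·0 ⇒ q(-10) = (1-q)(-6) ⇒ q = 3/8
P2 indiff ⇒ p·5+(1-p)·6 = p·7+(1-p)·3 ⇒ p(-2) = (1-p)(-3) ⇒ p = 3/5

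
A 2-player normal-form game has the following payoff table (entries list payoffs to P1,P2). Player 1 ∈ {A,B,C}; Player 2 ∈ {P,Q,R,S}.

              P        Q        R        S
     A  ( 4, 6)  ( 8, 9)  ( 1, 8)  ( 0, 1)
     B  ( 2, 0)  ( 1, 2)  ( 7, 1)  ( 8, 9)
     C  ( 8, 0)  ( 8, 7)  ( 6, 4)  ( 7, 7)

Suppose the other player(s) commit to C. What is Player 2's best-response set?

u_2(P vs C) = 0
u_2(Q vs C) = 7
u_2(R vs C) = 4
u_2(S vs C) = 7
max payoff 7 at {Q,S}

P2 best: {Q,S}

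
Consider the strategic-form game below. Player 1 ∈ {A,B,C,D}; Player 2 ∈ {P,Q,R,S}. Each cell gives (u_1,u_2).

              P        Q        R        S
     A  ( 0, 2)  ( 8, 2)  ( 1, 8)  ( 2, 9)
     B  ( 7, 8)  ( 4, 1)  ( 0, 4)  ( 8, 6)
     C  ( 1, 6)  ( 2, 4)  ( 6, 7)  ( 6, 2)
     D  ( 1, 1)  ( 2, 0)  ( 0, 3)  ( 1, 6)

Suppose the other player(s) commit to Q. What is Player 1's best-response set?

u_1(A vs Q) = 8
u_1(B vs Q) = 4
u_1(C vs Q) = 2
u_1(D vs Q) = 2
max payoff 8 at {A}

P1 best: {A}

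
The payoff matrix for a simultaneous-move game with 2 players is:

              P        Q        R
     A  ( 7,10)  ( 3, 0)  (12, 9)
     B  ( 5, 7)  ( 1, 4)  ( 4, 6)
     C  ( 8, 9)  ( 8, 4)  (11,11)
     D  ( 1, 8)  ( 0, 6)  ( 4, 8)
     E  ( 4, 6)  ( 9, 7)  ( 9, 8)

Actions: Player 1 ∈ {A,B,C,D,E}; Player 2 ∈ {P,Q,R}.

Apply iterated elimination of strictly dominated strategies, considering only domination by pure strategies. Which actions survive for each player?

IESDS → P1:{A,C} P2:{P,R}

P1 drop B (A beats it: P:7>5 Q:3>1 R:12>4)
P1 drop D (A beats it: P:7>1 Q:3>0 R:12>4)
P2 drop Q (R beats it: A:9>0 C:11>4 E:8>7)
P1 drop E (A beats it: P:7>4 R:12>9)
P1→{A,C} P2→{P,R}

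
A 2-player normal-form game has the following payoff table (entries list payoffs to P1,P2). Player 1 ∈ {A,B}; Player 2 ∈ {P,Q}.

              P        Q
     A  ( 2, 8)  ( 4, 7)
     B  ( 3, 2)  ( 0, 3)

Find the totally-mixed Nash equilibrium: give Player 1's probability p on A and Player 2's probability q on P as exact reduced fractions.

P1 indiff ⇒ q·2+(1-q)·4 = q·3+(1-q)·0 ⇒ q(-1) = (1-q)(-4) ⇒ q = 4/5
P2 indiff ⇒ p·8+(1-p)·2 = p·7+(1-p)·3 ⇒ p(1) = (1-p)(1) ⇒ p = 1/2

p=1/2, q=4/5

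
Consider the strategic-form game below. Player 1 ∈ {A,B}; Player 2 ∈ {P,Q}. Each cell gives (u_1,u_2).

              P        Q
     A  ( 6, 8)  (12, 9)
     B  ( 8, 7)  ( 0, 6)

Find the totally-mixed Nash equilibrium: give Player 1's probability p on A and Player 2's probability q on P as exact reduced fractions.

P1 indiff ⇒ q·6+(1-q)·12 = q·8+(1-q)·0 ⇒ q(-2) = (1-q)(-12) ⇒ q = 6/7
P2 indiff ⇒ p·8+(1-p)·7 = p·9+(1-p)·6 ⇒ p(-1) = (1-p)(-1) ⇒ p = 1/2

(p,q) = (1/2, 6/7)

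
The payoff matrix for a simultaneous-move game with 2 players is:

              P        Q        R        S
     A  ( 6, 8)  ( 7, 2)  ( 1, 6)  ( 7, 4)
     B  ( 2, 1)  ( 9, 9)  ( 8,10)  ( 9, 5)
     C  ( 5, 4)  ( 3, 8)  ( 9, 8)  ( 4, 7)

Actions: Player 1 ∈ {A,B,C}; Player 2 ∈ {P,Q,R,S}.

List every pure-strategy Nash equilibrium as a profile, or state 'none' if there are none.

(A,P): NE
(A,Q): not NE [P1→B gives 9>7; P2→P gives 8>2]
(A,R): not NE [P1→C gives 9>1; P2→P gives 8>6]
(A,S): not NE [P1→B gives 9>7; P2→P gives 8>4]
(B,P): not NE [P1→A gives 6>2; P2→R gives 10>1]
(B,Q): not NE [P2→R gives 10>9]
(B,R): not NE [P1→C gives 9>8]
(B,S): not NE [P2→R gives 10>5]
(C,P): not NE [P1→A gives 6>5; P2→R gives 8>4]
(C,Q): not NE [P1→B gives 9>3]
(C,R): NE
(C,S): not NE [P1→B gives 9>4; P2→R gives 8>7]

Nash profiles: (A,P), (C,R)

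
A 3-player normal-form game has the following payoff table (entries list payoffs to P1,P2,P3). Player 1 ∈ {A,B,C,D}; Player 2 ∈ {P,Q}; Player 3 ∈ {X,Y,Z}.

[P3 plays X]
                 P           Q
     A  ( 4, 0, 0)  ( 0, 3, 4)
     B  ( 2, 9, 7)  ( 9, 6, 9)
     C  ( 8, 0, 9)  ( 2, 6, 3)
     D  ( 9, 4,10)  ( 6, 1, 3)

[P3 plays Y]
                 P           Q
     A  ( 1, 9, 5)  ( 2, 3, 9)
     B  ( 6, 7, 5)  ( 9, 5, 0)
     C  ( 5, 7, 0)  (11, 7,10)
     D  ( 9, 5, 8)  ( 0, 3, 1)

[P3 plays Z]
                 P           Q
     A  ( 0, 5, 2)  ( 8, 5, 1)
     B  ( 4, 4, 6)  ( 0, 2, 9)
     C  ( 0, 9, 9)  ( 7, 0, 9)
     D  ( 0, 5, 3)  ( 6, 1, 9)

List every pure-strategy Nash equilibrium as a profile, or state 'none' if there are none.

(A,P,X): not NE [P1→D gives 9>4; P2→Q gives 3>0; P3→Y gives 5>0]
(A,P,Y): not NE [P1→D gives 9>1]
(A,P,Z): not NE [P1→B gives 4>0; P3→Y gives 5>2]
(A,Q,X): not NE [P1→B gives 9>0; P3→Y gives 9>4]
(A,Q,Y): not NE [P1→C gives 11>2; P2→P gives 9>3]
(A,Q,Z): not NE [P3→Y gives 9>1]
(B,P,X): not NE [P1→D gives 9>2]
(B,P,Y): not NE [P1→D gives 9>6; P3→X gives 7>5]
(B,P,Z): not NE [P3→X gives 7>6]
(B,Q,X): not NE [P2→P gives 9>6]
(B,Q,Y): not NE [P1→C gives 11>9; P2→P gives 7>5; P3→Z gives 9>0]
(B,Q,Z): not NE [P1→A gives 8>0; P2→P gives 4>2]
(C,P,X): not NE [P1→D gives 9>8; P2→Q gives 6>0]
(C,P,Y): not NE [P1→D gives 9>5; P3→Z gives 9>0]
(C,P,Z): not NE [P1→B gives 4>0]
(C,Q,X): not NE [P1→B gives 9>2; P3→Y gives 10>3]
(C,Q,Y): NE
(C,Q,Z): not NE [P1→A gives 8>7; P2→P gives 9>0; P3→Y gives 10>9]
(D,P,X): NE
(D,P,Y): not NE [P3→X gives 10>8]
(D,P,Z): not NE [P1→B gives 4>0; P3→X gives 10>3]
(D,Q,X): not NE [P1→B gives 9>6; P2→P gives 4>1; P3→Z gives 9>3]
(D,Q,Y): not NE [P1→C gives 11>0; P2→P gives 5>3; P3→Z gives 9>1]
(D,Q,Z): not NE [P1→A gives 8>6; P2→P gives 5>1]

PSNE = {(C,Q,Y), (D,P,X)}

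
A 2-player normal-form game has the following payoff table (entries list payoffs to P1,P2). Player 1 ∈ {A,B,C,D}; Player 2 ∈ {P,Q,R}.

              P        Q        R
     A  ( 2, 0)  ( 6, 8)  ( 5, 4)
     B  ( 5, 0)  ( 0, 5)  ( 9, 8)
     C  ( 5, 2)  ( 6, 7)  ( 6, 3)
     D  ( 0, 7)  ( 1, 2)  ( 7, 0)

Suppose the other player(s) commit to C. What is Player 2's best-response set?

P2 best: {Q}

u_2(P vs C) = 2
u_2(Q vs C) = 7
u_2(R vs C) = 3
max payoff 7 at {Q}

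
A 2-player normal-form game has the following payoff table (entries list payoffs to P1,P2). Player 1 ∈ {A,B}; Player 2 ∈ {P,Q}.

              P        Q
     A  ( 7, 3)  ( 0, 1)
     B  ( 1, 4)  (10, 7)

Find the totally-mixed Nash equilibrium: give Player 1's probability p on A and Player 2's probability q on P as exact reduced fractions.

p=3/5, q=5/8

P1 indiff ⇒ q·7+(1-q)·0 = q·1+(1-q)·10 ⇒ q(6) = (1-q)(10) ⇒ q = 5/8
P2 indiff ⇒ p·3+(1-p)·4 = p·1+(1-p)·7 ⇒ p(2) = (1-p)(3) ⇒ p = 3/5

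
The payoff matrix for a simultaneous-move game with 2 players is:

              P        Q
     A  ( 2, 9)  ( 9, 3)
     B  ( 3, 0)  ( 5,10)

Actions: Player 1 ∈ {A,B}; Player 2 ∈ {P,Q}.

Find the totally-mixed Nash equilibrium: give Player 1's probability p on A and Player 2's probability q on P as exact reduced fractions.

p=5/8, q=4/5

P1 indiff ⇒ q·2+(1-q)·9 = q·3+(1-q)·5 ⇒ q(-1) = (1-q)(-4) ⇒ q = 4/5
P2 indiff ⇒ p·9+(1-p)·0 = p·3+(1-p)·10 ⇒ p(6) = (1-p)(10) ⇒ p = 5/8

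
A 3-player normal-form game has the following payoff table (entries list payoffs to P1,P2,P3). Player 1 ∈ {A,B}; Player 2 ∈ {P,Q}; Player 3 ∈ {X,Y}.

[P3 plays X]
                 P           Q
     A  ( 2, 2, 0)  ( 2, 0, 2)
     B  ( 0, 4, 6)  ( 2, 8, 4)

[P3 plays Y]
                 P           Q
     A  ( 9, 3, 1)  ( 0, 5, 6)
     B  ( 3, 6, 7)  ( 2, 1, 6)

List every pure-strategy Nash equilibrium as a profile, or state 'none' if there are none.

PSNE: ∅

(A,P,X): not NE [P3→Y gives 1>0]
(A,P,Y): not NE [P2→Q gives 5>3]
(A,Q,X): not NE [P2→P gives 2>0; P3→Y gives 6>2]
(A,Q,Y): not NE [P1→B gives 2>0]
(B,P,X): not NE [P1→A gives 2>0; P2→Q gives 8>4; P3→Y gives 7>6]
(B,P,Y): not NE [P1→A gives 9>3]
(B,Q,X): not NE [P3→Y gives 6>4]
(B,Q,Y): not NE [P2→P gives 6>1]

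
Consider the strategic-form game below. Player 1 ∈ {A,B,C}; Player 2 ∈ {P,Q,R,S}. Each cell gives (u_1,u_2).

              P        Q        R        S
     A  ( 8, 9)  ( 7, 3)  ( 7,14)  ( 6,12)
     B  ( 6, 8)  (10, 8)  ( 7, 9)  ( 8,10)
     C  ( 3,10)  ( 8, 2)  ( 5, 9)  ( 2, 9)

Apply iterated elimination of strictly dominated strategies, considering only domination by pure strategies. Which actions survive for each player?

IESDS → P1:{A,B} P2:{R,S}

P1 drop C (B beats it: P:6>3 Q:10>8 R:7>5 S:8>2)
P2 drop P (R beats it: A:14>9 B:9>8)
P2 drop Q (R beats it: A:14>3 B:9>8)
P1→{A,B} P2→{R,S}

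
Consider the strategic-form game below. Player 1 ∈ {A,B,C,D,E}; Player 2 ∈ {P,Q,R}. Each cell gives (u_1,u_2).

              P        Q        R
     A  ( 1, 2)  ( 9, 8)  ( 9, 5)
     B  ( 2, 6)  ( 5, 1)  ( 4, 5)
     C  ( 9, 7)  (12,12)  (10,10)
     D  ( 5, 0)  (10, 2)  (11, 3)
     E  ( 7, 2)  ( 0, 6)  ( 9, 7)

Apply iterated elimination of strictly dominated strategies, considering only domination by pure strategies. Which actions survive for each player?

Survivors P1:{C,D} P2:{Q,R}

P1 drop A (C beats it: P:9>1 Q:12>9 R:10>9)
P1 drop B (C beats it: P:9>2 Q:12>5 R:10>4)
P1 drop E (C beats it: P:9>7 Q:12>0 R:10>9)
P2 drop P (Q beats it: C:12>7 D:2>0)
P1→{C,D} P2→{Q,R}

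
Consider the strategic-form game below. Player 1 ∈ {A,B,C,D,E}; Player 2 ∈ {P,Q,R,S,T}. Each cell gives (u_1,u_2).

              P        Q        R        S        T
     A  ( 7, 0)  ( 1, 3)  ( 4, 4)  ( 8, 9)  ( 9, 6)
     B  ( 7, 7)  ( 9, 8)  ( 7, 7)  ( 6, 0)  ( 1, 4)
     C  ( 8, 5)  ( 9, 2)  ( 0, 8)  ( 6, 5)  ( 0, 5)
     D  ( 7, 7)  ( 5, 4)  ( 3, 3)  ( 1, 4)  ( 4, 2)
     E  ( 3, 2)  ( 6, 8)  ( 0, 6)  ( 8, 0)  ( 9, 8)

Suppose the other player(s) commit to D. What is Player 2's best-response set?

u_2(P vs D) = 7
u_2(Q vs D) = 4
u_2(R vs D) = 3
u_2(S vs D) = 4
u_2(T vs D) = 2
max payoff 7 at {P}

P2 best: {P}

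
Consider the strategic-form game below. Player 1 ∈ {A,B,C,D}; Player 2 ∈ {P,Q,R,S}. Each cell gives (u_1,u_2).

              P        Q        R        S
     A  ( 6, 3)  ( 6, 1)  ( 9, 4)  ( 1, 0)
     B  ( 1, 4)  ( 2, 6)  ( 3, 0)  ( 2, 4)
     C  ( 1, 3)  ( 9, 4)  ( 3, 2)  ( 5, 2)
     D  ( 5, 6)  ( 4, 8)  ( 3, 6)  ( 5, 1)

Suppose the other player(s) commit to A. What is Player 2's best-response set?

u_2(P vs A) = 3
u_2(Q vs A) = 1
u_2(R vs A) = 4
u_2(S vs A) = 0
max payoff 4 at {R}

BR_2 = {R}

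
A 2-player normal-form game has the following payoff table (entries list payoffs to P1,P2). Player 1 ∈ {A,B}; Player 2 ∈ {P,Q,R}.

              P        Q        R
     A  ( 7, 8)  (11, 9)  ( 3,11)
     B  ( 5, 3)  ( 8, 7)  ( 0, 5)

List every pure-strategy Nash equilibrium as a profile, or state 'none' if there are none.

PSNE = {(A,R)}

(A,P): not NE [P2→R gives 11>8]
(A,Q): not NE [P2→R gives 11>9]
(A,R): NE
(B,P): not NE [P1→A gives 7>5; P2→Q gives 7>3]
(B,Q): not NE [P1→A gives 11>8]
(B,R): not NE [P1→A gives 3>0; P2→Q gives 7>5]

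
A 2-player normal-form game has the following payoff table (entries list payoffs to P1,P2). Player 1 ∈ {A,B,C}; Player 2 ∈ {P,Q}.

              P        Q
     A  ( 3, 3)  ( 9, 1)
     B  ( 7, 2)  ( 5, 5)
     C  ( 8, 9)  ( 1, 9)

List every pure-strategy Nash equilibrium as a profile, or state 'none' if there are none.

(A,P): not NE [P1→C gives 8>3]
(A,Q): not NE [P2→P gives 3>1]
(B,P): not NE [P1→C gives 8>7; P2→Q gives 5>2]
(B,Q): not NE [P1→A gives 9>5]
(C,P): NE
(C,Q): not NE [P1→A gives 9>1]

PSNE = {(C,P)}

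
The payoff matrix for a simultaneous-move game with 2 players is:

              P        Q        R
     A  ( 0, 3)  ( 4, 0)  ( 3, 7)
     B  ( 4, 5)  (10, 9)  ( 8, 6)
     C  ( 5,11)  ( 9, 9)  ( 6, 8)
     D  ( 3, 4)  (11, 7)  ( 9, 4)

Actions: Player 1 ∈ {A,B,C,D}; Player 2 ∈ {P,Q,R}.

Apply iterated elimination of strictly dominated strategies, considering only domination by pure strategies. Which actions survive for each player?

IESDS → P1:{B,C,D} P2:{P,Q}

P1 drop A (B beats it: P:4>0 Q:10>4 R:8>3)
P2 drop R (Q beats it: B:9>6 C:9>8 D:7>4)
P1→{B,C,D} P2→{P,Q}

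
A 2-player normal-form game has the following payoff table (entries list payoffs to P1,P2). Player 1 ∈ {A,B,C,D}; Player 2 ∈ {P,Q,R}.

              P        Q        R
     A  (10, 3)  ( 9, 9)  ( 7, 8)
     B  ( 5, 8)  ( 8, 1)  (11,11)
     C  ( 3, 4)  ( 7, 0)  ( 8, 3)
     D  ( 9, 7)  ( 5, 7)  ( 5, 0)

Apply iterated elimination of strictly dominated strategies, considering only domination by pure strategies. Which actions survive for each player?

Survivors P1:{A,B} P2:{Q,R}

P1 drop C (B beats it: P:5>3 Q:8>7 R:11>8)
P1 drop D (A beats it: P:10>9 Q:9>5 R:7>5)
P2 drop P (R beats it: A:8>3 B:11>8)
P1→{A,B} P2→{Q,R}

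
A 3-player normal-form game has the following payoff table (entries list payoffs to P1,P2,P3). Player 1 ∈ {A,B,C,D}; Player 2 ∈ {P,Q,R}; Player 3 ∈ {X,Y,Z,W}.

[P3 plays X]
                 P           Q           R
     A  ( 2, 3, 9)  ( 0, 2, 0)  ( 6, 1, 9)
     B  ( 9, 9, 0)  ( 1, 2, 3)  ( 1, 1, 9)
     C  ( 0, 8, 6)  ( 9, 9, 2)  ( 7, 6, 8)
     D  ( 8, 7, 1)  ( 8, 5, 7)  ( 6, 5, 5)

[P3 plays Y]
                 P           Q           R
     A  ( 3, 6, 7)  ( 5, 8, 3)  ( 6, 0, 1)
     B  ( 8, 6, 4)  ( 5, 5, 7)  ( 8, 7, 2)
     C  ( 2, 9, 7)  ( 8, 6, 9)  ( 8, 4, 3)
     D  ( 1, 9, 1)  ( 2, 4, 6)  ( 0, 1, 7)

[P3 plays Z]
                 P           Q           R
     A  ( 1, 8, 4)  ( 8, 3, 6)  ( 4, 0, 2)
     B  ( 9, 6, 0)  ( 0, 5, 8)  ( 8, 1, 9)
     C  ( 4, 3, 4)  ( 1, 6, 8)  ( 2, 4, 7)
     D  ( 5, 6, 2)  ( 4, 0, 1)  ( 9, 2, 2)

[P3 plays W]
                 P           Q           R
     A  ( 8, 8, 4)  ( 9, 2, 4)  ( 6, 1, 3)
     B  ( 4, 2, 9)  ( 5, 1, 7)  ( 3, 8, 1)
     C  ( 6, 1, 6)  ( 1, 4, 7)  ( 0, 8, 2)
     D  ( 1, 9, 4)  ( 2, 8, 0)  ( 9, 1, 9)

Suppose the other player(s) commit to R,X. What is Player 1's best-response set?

BR_1 = {C}

u_1(A vs R,X) = 6
u_1(B vs R,X) = 1
u_1(C vs R,X) = 7
u_1(D vs R,X) = 6
max payoff 7 at {C}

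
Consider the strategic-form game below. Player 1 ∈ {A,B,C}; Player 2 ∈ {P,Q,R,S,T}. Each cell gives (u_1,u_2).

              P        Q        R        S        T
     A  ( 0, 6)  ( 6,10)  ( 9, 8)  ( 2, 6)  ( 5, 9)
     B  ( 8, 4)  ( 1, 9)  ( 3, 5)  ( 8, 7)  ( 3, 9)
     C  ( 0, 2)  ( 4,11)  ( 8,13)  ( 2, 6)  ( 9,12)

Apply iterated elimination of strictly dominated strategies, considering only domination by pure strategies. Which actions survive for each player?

P2 drop P (Q beats it: A:10>6 B:9>4 C:11>2)
P2 drop S (Q beats it: A:10>6 B:9>7 C:11>6)
P1 drop B (A beats it: Q:6>1 R:9>3 T:5>3)
P1→{A,C} P2→{Q,R,T}

Survivors P1:{A,C} P2:{Q,R,T}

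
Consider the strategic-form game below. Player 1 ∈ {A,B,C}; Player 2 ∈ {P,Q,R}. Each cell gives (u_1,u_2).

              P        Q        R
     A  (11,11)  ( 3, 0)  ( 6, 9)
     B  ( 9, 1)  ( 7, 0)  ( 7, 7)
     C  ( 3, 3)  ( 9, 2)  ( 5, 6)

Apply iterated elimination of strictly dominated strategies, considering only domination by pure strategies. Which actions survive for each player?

Remaining: P1:{A,B} P2:{P,R}

P2 drop Q (P beats it: A:11>0 B:1>0 C:3>2)
P1 drop C (A beats it: P:11>3 R:6>5)
P1→{A,B} P2→{P,R}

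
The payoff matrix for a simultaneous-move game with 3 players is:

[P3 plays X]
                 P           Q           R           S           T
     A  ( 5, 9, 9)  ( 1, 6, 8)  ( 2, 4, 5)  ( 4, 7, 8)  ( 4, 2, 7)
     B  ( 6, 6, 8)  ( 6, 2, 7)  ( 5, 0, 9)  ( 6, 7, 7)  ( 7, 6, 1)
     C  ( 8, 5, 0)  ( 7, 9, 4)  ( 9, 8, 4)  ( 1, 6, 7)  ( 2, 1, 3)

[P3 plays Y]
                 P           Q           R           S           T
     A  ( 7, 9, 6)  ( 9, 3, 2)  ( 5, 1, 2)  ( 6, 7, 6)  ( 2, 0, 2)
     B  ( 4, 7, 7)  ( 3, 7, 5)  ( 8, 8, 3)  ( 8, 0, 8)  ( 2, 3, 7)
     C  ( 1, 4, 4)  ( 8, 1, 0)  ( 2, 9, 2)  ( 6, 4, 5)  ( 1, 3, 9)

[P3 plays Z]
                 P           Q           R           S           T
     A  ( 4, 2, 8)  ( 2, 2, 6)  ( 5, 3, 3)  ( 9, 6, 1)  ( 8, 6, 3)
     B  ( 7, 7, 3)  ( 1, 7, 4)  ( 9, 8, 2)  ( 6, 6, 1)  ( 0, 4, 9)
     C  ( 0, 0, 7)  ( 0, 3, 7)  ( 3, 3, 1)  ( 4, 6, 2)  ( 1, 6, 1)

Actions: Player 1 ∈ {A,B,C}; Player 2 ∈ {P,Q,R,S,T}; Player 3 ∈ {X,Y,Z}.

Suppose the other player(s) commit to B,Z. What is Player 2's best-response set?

P2 best: {R}

u_2(P vs B,Z) = 7
u_2(Q vs B,Z) = 7
u_2(R vs B,Z) = 8
u_2(S vs B,Z) = 6
u_2(T vs B,Z) = 4
max payoff 8 at {R}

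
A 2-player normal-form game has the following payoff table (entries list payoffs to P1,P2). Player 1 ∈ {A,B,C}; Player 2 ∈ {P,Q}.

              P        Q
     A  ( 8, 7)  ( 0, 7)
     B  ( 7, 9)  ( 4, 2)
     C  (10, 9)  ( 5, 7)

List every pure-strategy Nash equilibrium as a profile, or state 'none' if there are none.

Nash profiles: (C,P)

(A,P): not NE [P1→C gives 10>8]
(A,Q): not NE [P1→C gives 5>0]
(B,P): not NE [P1→C gives 10>7]
(B,Q): not NE [P1→C gives 5>4; P2→P gives 9>2]
(C,P): NE
(C,Q): not NE [P2→P gives 9>7]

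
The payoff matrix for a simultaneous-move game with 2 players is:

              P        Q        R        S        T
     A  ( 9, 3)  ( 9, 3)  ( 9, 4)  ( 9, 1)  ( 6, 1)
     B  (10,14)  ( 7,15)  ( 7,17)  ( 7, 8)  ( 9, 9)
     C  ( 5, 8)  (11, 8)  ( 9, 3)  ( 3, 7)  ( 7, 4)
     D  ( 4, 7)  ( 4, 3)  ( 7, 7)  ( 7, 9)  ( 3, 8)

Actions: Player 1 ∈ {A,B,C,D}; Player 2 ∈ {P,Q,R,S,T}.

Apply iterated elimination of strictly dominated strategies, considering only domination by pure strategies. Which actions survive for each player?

Remaining: P1:{A,B,C} P2:{P,Q,R}

P1 drop D (A beats it: P:9>4 Q:9>4 R:9>7 S:9>7 T:6>3)
P2 drop S (P beats it: A:3>1 B:14>8 C:8>7)
P2 drop T (P beats it: A:3>1 B:14>9 C:8>4)
P1→{A,B,C} P2→{P,Q,R}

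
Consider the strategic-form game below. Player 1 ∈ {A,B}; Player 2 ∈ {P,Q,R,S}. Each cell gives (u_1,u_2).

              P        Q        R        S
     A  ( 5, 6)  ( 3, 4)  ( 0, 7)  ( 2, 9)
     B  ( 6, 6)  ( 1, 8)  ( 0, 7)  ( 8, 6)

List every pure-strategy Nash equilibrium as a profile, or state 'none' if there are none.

No pure NE.

(A,P): not NE [P1→B gives 6>5; P2→S gives 9>6]
(A,Q): not NE [P2→S gives 9>4]
(A,R): not NE [P2→S gives 9>7]
(A,S): not NE [P1→B gives 8>2]
(B,P): not NE [P2→Q gives 8>6]
(B,Q): not NE [P1→A gives 3>1]
(B,R): not NE [P2→Q gives 8>7]
(B,S): not NE [P2→Q gives 8>6]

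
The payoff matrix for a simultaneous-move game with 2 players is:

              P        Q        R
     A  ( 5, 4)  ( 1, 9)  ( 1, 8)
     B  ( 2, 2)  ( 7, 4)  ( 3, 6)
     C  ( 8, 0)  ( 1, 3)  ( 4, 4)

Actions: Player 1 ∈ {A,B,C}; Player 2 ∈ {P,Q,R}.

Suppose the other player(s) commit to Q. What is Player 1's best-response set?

u_1(A vs Q) = 1
u_1(B vs Q) = 7
u_1(C vs Q) = 1
max payoff 7 at {B}

P1 best: {B}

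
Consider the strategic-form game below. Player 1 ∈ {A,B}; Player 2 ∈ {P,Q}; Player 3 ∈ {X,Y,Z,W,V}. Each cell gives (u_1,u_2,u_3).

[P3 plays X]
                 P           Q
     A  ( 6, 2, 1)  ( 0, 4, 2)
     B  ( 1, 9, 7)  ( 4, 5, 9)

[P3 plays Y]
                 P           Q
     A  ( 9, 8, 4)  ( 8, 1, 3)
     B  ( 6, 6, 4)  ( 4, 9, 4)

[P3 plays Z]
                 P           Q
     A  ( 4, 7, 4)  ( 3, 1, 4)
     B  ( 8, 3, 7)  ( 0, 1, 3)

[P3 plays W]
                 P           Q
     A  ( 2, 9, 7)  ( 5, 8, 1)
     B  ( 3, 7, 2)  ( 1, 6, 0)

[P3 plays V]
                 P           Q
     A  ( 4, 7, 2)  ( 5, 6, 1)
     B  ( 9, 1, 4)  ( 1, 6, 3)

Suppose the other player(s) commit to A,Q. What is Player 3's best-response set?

u_3(X vs A,Q) = 2
u_3(Y vs A,Q) = 3
u_3(Z vs A,Q) = 4
u_3(W vs A,Q) = 1
u_3(V vs A,Q) = 1
max payoff 4 at {Z}

argmax u_3 = {Z}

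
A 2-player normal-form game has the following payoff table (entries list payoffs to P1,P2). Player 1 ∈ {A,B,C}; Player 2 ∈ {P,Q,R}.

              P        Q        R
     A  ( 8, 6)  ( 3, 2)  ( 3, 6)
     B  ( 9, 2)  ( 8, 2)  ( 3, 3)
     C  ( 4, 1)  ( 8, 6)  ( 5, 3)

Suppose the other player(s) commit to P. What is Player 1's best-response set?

u_1(A vs P) = 8
u_1(B vs P) = 9
u_1(C vs P) = 4
max payoff 9 at {B}

BR_1 = {B}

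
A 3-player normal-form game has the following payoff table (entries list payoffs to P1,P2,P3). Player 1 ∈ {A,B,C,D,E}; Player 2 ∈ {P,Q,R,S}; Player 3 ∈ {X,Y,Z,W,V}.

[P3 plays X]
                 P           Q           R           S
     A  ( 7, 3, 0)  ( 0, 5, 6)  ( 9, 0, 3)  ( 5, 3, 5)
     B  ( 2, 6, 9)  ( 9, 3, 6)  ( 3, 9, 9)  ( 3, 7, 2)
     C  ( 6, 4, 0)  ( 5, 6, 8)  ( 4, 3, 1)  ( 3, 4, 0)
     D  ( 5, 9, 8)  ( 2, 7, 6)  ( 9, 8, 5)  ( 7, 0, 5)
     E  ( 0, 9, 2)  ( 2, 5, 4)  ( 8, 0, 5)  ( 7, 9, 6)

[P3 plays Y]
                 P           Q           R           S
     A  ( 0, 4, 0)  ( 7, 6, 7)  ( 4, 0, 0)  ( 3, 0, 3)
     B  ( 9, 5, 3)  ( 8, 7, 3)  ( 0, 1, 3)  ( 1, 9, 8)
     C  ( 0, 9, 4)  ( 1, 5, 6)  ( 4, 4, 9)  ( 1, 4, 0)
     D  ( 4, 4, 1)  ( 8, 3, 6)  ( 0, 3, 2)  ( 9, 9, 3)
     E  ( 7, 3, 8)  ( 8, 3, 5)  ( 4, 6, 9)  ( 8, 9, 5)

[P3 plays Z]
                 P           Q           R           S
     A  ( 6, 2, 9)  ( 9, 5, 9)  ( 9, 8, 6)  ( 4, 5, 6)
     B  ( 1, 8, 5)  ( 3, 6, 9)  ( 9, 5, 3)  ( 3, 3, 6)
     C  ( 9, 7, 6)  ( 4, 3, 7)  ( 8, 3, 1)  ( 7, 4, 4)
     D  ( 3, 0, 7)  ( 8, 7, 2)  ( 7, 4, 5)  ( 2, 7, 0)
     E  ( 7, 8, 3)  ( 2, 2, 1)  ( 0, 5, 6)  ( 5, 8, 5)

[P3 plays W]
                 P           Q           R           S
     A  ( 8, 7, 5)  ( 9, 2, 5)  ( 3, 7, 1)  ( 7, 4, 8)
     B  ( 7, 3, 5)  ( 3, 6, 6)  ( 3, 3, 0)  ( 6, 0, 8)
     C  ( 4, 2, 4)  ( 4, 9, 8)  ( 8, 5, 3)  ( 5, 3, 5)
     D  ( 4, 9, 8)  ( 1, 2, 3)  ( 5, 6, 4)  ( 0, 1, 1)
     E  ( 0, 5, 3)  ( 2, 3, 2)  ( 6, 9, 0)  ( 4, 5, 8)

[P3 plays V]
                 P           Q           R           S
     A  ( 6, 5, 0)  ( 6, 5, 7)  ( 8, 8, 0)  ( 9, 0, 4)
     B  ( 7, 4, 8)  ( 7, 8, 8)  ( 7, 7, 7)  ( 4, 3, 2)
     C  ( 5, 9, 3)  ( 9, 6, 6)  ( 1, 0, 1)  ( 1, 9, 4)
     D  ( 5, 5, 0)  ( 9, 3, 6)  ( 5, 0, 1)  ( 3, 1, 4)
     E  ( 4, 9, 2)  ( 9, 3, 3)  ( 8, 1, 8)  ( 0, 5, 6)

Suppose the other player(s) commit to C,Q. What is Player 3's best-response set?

u_3(X vs C,Q) = 8
u_3(Y vs C,Q) = 6
u_3(Z vs C,Q) = 7
u_3(W vs C,Q) = 8
u_3(V vs C,Q) = 6
max payoff 8 at {X,W}

P3 best: {X,W}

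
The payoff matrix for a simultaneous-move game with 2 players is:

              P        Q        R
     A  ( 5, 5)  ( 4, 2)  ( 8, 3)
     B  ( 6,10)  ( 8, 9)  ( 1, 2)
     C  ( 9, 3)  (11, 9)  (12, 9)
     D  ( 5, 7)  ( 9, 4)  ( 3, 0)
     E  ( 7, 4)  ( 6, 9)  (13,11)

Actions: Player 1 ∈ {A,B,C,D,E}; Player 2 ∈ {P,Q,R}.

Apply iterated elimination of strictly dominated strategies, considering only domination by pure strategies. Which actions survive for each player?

IESDS → P1:{C,E} P2:{Q,R}

P1 drop A (C beats it: P:9>5 Q:11>4 R:12>8)
P1 drop B (C beats it: P:9>6 Q:11>8 R:12>1)
P1 drop D (C beats it: P:9>5 Q:11>9 R:12>3)
P2 drop P (Q beats it: C:9>3 E:9>4)
P1→{C,E} P2→{Q,R}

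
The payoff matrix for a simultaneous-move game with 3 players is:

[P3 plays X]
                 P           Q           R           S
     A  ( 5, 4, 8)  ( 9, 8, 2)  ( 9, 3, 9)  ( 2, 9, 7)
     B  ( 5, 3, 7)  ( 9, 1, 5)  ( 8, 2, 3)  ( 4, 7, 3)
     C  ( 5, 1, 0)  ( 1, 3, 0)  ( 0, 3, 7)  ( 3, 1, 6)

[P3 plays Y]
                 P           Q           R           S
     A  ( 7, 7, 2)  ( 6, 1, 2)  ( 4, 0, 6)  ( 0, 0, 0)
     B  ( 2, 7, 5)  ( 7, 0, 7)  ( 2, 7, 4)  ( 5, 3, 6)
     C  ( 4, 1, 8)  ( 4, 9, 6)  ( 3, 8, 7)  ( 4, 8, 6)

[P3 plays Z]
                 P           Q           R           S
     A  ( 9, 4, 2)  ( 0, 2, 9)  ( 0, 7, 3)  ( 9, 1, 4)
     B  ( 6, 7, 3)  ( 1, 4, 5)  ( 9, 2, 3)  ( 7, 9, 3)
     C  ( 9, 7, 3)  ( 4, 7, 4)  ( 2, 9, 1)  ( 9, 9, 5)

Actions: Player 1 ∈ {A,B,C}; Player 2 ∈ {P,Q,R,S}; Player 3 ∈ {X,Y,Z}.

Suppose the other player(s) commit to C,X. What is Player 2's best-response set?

u_2(P vs C,X) = 1
u_2(Q vs C,X) = 3
u_2(R vs C,X) = 3
u_2(S vs C,X) = 1
max payoff 3 at {Q,R}

P2 best: {Q,R}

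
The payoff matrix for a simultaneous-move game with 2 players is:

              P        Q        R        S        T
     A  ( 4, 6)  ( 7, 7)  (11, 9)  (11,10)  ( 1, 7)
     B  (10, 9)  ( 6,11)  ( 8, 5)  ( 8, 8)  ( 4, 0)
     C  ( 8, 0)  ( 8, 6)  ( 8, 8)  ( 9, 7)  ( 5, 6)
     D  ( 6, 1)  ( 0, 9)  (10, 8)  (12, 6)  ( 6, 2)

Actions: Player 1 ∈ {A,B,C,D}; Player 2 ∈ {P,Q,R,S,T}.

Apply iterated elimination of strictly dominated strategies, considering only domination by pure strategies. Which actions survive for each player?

Remaining: P1:{A,C,D} P2:{Q,R,S}

P2 drop P (Q beats it: A:7>6 B:11>9 C:6>0 D:9>1)
P2 drop T (R beats it: A:9>7 B:5>0 C:8>6 D:8>2)
P1 drop B (A beats it: Q:7>6 R:11>8 S:11>8)
P1→{A,C,D} P2→{Q,R,S}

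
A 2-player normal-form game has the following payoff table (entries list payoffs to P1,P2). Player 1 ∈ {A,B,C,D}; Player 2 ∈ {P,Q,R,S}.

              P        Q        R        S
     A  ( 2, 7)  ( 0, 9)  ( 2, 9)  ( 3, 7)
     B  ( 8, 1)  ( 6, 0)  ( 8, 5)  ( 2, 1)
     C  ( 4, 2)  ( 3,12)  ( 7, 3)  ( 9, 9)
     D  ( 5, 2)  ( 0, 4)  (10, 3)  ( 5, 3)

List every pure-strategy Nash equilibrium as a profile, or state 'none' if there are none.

Equilibria: none

(A,P): not NE [P1→B gives 8>2; P2→R gives 9>7]
(A,Q): not NE [P1→B gives 6>0]
(A,R): not NE [P1→D gives 10>2]
(A,S): not NE [P1→C gives 9>3; P2→R gives 9>7]
(B,P): not NE [P2→R gives 5>1]
(B,Q): not NE [P2→R gives 5>0]
(B,R): not NE [P1→D gives 10>8]
(B,S): not NE [P1→C gives 9>2; P2→R gives 5>1]
(C,P): not NE [P1→B gives 8>4; P2→Q gives 12>2]
(C,Q): not NE [P1→B gives 6>3]
(C,R): not NE [P1→D gives 10>7; P2→Q gives 12>3]
(C,S): not NE [P2→Q gives 12>9]
(D,P): not NE [P1→B gives 8>5; P2→Q gives 4>2]
(D,Q): not NE [P1→B gives 6>0]
(D,R): not NE [P2→Q gives 4>3]
(D,S): not NE [P1→C gives 9>5; P2→Q gives 4>3]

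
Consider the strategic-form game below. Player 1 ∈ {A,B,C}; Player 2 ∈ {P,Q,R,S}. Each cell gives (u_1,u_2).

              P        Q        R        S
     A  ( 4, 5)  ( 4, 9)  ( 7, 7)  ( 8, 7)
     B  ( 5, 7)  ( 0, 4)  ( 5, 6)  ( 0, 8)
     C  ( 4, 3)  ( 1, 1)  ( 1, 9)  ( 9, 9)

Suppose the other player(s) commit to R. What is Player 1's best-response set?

u_1(A vs R) = 7
u_1(B vs R) = 5
u_1(C vs R) = 1
max payoff 7 at {A}

argmax u_1 = {A}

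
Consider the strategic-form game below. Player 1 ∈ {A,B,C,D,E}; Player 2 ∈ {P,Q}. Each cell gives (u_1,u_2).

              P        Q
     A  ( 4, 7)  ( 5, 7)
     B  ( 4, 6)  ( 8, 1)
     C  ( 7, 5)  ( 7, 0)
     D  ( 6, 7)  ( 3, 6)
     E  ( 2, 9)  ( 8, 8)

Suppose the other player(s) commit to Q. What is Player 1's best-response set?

BR_1 = {B,E}

u_1(A vs Q) = 5
u_1(B vs Q) = 8
u_1(C vs Q) = 7
u_1(D vs Q) = 3
u_1(E vs Q) = 8
max payoff 8 at {B,E}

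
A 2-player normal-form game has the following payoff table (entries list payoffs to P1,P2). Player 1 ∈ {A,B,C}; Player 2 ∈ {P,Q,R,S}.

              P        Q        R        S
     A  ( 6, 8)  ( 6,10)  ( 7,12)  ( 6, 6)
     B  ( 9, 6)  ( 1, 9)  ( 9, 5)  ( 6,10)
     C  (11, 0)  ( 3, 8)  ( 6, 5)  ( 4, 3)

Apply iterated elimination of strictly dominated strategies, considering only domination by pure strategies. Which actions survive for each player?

P2 drop P (Q beats it: A:10>8 B:9>6 C:8>0)
P1 drop C (A beats it: Q:6>3 R:7>6 S:6>4)
P1→{A,B} P2→{Q,R,S}

Survivors P1:{A,B} P2:{Q,R,S}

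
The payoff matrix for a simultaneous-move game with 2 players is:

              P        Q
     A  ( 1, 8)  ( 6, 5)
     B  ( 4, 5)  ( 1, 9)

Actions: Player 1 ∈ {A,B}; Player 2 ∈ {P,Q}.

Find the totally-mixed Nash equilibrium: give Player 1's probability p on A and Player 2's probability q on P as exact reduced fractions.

P1 indiff ⇒ q·1+(1-q)·6 = q·4+(1-q)·1 ⇒ q(-3) = (1-q)(-5) ⇒ q = 5/8
P2 indiff ⇒ p·8+(1-p)·5 = p·5+(1-p)·9 ⇒ p(3) = (1-p)(4) ⇒ p = 4/7

p=4/7, q=5/8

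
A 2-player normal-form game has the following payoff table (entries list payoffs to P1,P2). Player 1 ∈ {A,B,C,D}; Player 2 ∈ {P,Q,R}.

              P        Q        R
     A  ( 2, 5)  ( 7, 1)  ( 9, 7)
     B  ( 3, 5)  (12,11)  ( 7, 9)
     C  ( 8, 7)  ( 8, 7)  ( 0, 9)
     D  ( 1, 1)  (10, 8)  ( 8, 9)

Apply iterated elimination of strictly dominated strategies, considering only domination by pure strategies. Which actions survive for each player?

Survivors P1:{A,B,D} P2:{Q,R}

P2 drop P (R beats it: A:7>5 B:9>5 C:9>7 D:9>1)
P1 drop C (B beats it: Q:12>8 R:7>0)
P1→{A,B,D} P2→{Q,R}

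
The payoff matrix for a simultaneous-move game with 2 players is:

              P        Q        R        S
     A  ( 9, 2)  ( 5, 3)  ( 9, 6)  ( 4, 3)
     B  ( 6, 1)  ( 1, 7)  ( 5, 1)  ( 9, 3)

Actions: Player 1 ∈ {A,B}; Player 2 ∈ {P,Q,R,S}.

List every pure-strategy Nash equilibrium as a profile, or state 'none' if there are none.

Nash profiles: (A,R)

(A,P): not NE [P2→R gives 6>2]
(A,Q): not NE [P2→R gives 6>3]
(A,R): NE
(A,S): not NE [P1→B gives 9>4; P2→R gives 6>3]
(B,P): not NE [P1→A gives 9>6; P2→Q gives 7>1]
(B,Q): not NE [P1→A gives 5>1]
(B,R): not NE [P1→A gives 9>5; P2→Q gives 7>1]
(B,S): not NE [P2→Q gives 7>3]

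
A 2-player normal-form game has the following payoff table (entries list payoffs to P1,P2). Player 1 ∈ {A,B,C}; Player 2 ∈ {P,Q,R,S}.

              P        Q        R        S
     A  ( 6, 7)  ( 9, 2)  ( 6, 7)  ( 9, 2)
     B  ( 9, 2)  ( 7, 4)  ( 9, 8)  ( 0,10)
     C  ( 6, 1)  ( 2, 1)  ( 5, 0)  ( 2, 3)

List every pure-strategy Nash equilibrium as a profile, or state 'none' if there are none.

(A,P): not NE [P1→B gives 9>6]
(A,Q): not NE [P2→R gives 7>2]
(A,R): not NE [P1→B gives 9>6]
(A,S): not NE [P2→R gives 7>2]
(B,P): not NE [P2→S gives 10>2]
(B,Q): not NE [P1→A gives 9>7; P2→S gives 10>4]
(B,R): not NE [P2→S gives 10>8]
(B,S): not NE [P1→A gives 9>0]
(C,P): not NE [P1→B gives 9>6; P2→S gives 3>1]
(C,Q): not NE [P1→A gives 9>2; P2→S gives 3>1]
(C,R): not NE [P1→B gives 9>5; P2→S gives 3>0]
(C,S): not NE [P1→A gives 9>2]

PSNE: ∅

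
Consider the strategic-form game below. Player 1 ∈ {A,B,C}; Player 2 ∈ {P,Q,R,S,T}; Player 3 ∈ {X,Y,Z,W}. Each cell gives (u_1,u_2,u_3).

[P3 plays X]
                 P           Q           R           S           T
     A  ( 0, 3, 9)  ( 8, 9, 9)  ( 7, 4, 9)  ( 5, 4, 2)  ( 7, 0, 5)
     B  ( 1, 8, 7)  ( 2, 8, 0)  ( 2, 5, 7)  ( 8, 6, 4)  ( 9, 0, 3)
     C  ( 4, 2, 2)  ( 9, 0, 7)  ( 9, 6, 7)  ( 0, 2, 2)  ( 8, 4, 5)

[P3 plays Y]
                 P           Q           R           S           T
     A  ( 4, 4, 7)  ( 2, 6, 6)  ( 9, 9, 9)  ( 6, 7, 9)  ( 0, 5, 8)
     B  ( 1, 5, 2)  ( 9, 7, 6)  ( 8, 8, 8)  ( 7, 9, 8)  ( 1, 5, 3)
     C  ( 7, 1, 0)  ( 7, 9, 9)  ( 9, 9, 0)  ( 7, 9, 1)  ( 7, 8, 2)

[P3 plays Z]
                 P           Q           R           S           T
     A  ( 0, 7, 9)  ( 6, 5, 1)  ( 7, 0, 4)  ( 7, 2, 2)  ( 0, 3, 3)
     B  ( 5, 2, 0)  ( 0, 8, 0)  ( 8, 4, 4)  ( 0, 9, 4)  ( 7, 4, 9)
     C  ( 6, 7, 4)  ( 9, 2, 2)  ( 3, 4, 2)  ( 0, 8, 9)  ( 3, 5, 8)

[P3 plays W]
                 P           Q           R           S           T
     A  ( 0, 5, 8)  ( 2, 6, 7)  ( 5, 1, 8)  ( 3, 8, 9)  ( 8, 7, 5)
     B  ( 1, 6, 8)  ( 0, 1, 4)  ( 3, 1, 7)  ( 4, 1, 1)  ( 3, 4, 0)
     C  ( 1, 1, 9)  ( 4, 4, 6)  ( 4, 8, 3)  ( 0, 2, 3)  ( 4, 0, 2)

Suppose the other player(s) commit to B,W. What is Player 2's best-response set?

u_2(P vs B,W) = 6
u_2(Q vs B,W) = 1
u_2(R vs B,W) = 1
u_2(S vs B,W) = 1
u_2(T vs B,W) = 4
max payoff 6 at {P}

BR_2 = {P}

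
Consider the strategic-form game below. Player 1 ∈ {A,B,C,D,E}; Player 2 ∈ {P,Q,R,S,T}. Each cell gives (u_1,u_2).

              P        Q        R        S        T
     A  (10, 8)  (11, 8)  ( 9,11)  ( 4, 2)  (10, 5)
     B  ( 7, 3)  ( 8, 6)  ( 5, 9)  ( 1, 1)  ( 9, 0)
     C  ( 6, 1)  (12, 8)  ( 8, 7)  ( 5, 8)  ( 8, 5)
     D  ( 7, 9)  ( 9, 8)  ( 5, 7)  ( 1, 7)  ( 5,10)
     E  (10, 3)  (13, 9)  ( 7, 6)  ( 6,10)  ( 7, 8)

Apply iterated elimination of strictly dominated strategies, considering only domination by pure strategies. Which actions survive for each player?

Remaining: P1:{A,C,E} P2:{Q,R,S}

P1 drop B (A beats it: P:10>7 Q:11>8 R:9>5 S:4>1 T:10>9)
P1 drop D (A beats it: P:10>7 Q:11>9 R:9>5 S:4>1 T:10>5)
P2 drop P (R beats it: A:11>8 C:7>1 E:6>3)
P2 drop T (Q beats it: A:8>5 C:8>5 E:9>8)
P1→{A,C,E} P2→{Q,R,S}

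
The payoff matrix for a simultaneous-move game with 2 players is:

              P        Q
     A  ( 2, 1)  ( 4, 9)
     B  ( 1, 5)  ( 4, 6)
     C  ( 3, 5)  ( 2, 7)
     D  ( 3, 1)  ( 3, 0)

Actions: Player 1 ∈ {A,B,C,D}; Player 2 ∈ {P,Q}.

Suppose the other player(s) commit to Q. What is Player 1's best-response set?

P1 best: {A,B}

u_1(A vs Q) = 4
u_1(B vs Q) = 4
u_1(C vs Q) = 2
u_1(D vs Q) = 3
max payoff 4 at {A,B}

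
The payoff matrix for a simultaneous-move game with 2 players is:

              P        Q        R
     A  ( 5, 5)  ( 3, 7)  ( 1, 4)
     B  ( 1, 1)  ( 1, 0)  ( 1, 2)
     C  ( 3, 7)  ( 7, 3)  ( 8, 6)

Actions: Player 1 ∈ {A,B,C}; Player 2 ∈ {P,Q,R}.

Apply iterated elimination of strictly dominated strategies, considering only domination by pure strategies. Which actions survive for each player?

P1 drop B (C beats it: P:3>1 Q:7>1 R:8>1)
P2 drop R (P beats it: A:5>4 C:7>6)
P1→{A,C} P2→{P,Q}

Survivors P1:{A,C} P2:{P,Q}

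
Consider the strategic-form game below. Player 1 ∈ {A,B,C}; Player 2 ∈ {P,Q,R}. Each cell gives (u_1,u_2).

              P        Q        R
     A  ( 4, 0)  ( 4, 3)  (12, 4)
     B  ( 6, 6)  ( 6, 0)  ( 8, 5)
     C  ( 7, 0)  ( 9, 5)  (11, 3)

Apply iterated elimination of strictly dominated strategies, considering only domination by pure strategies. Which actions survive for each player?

P1 drop B (C beats it: P:7>6 Q:9>6 R:11>8)
P2 drop P (Q beats it: A:3>0 C:5>0)
P1→{A,C} P2→{Q,R}

Survivors P1:{A,C} P2:{Q,R}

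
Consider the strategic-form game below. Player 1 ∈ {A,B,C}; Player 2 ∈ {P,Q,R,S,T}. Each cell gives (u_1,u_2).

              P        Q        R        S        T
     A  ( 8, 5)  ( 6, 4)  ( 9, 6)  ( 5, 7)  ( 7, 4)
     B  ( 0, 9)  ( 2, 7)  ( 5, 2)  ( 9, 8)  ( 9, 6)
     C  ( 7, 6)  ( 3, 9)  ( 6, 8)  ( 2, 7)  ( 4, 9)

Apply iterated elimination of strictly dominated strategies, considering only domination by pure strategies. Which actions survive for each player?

Remaining: P1:{A,B} P2:{P,S}

P1 drop C (A beats it: P:8>7 Q:6>3 R:9>6 S:5>2 T:7>4)
P2 drop Q (P beats it: A:5>4 B:9>7)
P2 drop R (S beats it: A:7>6 B:8>2)
P2 drop T (P beats it: A:5>4 B:9>6)
P1→{A,B} P2→{P,S}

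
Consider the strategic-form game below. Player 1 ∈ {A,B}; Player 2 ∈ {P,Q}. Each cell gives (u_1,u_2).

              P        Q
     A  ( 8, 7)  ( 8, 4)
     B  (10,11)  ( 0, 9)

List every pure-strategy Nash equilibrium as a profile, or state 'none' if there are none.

(A,P): not NE [P1→B gives 10>8]
(A,Q): not NE [P2→P gives 7>4]
(B,P): NE
(B,Q): not NE [P1→A gives 8>0; P2→P gives 11>9]

Nash profiles: (B,P)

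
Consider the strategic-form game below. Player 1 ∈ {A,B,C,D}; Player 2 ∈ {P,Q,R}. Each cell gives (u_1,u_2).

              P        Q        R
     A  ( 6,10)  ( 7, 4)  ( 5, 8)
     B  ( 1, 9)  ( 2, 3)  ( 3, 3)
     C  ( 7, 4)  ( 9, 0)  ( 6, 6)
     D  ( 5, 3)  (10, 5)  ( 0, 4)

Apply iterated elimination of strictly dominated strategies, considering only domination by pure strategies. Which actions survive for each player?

P1 drop A (C beats it: P:7>6 Q:9>7 R:6>5)
P1 drop B (C beats it: P:7>1 Q:9>2 R:6>3)
P2 drop P (R beats it: C:6>4 D:4>3)
P1→{C,D} P2→{Q,R}

Survivors P1:{C,D} P2:{Q,R}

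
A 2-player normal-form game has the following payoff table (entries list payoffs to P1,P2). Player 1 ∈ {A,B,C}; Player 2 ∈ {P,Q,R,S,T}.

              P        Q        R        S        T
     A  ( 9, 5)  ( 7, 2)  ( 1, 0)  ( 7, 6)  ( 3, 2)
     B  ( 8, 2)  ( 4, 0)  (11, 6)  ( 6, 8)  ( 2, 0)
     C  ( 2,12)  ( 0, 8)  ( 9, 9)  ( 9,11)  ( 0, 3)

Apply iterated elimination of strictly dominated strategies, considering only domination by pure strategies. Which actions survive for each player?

P2 drop Q (P beats it: A:5>2 B:2>0 C:12>8)
P2 drop R (S beats it: A:6>0 B:8>6 C:11>9)
P1 drop B (A beats it: P:9>8 S:7>6 T:3>2)
P2 drop T (P beats it: A:5>2 C:12>3)
P1→{A,C} P2→{P,S}

Remaining: P1:{A,C} P2:{P,S}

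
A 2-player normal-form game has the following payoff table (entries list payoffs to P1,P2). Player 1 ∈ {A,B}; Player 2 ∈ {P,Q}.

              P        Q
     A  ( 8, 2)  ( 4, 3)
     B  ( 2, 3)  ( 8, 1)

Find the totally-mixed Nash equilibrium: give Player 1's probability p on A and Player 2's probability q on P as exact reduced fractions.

P1 indiff ⇒ q·8+(1-q)·4 = q·2+(1-q)·8 ⇒ q(6) = (1-q)(4) ⇒ q = 2/5
P2 indiff ⇒ p·2+(1-p)·3 = p·3+(1-p)·1 ⇒ p(-1) = (1-p)(-2) ⇒ p = 2/3

P1 mixes 2/3 on A; P2 mixes 2/5 on P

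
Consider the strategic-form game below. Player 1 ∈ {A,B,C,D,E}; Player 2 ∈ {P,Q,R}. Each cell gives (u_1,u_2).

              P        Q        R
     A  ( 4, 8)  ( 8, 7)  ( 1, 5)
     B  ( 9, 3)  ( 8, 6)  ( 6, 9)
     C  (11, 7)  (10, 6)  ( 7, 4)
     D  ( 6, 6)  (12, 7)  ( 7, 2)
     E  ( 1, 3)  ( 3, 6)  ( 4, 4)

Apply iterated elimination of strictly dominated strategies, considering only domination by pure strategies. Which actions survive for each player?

IESDS → P1:{C,D} P2:{P,Q}

P1 drop A (C beats it: P:11>4 Q:10>8 R:7>1)
P1 drop B (C beats it: P:11>9 Q:10>8 R:7>6)
P1 drop E (C beats it: P:11>1 Q:10>3 R:7>4)
P2 drop R (P beats it: C:7>4 D:6>2)
P1→{C,D} P2→{P,Q}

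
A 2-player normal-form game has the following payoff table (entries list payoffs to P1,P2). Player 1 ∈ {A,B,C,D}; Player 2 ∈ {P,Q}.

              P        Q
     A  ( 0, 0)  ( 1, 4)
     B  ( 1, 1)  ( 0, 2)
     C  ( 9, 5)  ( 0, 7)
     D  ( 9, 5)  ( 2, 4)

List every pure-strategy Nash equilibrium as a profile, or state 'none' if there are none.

(A,P): not NE [P1→D gives 9>0; P2→Q gives 4>0]
(A,Q): not NE [P1→D gives 2>1]
(B,P): not NE [P1→D gives 9>1; P2→Q gives 2>1]
(B,Q): not NE [P1→D gives 2>0]
(C,P): not NE [P2→Q gives 7>5]
(C,Q): not NE [P1→D gives 2>0]
(D,P): NE
(D,Q): not NE [P2→P gives 5>4]

Nash profiles: (D,P)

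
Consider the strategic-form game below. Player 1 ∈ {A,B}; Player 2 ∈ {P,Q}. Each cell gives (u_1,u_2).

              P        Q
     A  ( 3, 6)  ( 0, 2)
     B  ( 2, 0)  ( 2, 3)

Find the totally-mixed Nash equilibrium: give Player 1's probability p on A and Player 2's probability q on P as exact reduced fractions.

(p,q) = (3/7, 2/3)

P1 indiff ⇒ q·3+(1-q)·0 = q·2+(1-q)·2 ⇒ q(1) = (1-q)(2) ⇒ q = 2/3
P2 indiff ⇒ p·6+(1-p)·0 = p·2+(1-p)·3 ⇒ p(4) = (1-p)(3) ⇒ p = 3/7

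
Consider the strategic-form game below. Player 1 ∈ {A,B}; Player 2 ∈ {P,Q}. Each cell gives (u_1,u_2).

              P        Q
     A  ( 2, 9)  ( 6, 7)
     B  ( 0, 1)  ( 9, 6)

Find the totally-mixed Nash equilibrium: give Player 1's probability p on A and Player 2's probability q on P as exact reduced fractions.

P1 indiff ⇒ q·2+(1-q)·6 = q·0+(1-q)·9 ⇒ q(2) = (1-q)(3) ⇒ q = 3/5
P2 indiff ⇒ p·9+(1-p)·1 = p·7+(1-p)·6 ⇒ p(2) = (1-p)(5) ⇒ p = 5/7

(p,q) = (5/7, 3/5)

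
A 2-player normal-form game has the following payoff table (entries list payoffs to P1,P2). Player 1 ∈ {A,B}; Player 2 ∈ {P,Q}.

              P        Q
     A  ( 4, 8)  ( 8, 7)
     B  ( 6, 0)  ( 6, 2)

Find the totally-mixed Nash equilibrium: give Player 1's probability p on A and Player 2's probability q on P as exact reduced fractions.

p=2/3, q=1/2

P1 indiff ⇒ q·4+(1-q)·8 = q·6+(1-q)·6 ⇒ q(-2) = (1-q)(-2) ⇒ q = 1/2
P2 indiff ⇒ p·8+(1-p)·0 = p·7+(1-p)·2 ⇒ p(1) = (1-p)(2) ⇒ p = 2/3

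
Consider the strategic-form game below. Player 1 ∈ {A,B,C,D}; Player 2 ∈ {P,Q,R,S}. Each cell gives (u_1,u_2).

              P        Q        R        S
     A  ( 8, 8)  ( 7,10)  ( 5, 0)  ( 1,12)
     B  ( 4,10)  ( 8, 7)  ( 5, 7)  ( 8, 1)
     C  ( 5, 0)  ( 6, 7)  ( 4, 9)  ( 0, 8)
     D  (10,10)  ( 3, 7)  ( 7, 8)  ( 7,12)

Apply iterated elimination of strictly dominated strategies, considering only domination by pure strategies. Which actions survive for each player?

Remaining: P1:{A,B,D} P2:{P,Q,S}

P1 drop C (A beats it: P:8>5 Q:7>6 R:5>4 S:1>0)
P2 drop R (P beats it: A:8>0 B:10>7 D:10>8)
P1→{A,B,D} P2→{P,Q,S}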